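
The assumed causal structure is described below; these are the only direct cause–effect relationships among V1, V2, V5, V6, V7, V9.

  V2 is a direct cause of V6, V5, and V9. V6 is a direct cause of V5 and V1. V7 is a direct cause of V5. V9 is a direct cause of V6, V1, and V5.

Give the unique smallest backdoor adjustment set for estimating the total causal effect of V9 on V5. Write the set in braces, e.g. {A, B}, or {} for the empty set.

{V2}

Variables eligible for adjustment (non-descendants of V9, excluding V9 and V5): {V2, V7}.
Backdoor paths from V9 to V5:
  P1: V9 <- V2 -> V6 -> V5
  P2: V9 <- V2 -> V5
The empty set is not sufficient: P1 (V9 <- V2 -> V6 -> V5) has no collider blocking it and no conditioned non-collider, so it is open.
Try {V2}:
  P1: blocked at fork node V2 ∈ conditioning set.
  P2: blocked at fork node V2 ∈ conditioning set.
{V2} contains no descendant of V9 and blocks every backdoor path.
No other singleton works — e.g. {V7} leaves P1 open — so {V2} is the unique smallest valid adjustment set.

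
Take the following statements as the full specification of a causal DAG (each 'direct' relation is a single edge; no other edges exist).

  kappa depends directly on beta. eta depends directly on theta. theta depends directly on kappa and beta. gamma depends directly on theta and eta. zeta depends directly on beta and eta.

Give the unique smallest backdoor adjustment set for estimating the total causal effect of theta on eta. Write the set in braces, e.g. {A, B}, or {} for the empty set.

Variables eligible for adjustment (non-descendants of theta, excluding theta and eta): {beta, kappa}.
Backdoor paths from theta to eta:
  P1: theta <- beta -> zeta <- eta
  P2: theta <- kappa <- beta -> zeta <- eta
Each backdoor path contains an unconditioned collider, so every path is already blocked with the empty conditioning set:
  P1: blocked at collider zeta (neither it nor any descendant is in the conditioning set).
  P2: blocked at collider zeta (neither it nor any descendant is in the conditioning set).
The empty set is therefore the unique smallest valid set.

{}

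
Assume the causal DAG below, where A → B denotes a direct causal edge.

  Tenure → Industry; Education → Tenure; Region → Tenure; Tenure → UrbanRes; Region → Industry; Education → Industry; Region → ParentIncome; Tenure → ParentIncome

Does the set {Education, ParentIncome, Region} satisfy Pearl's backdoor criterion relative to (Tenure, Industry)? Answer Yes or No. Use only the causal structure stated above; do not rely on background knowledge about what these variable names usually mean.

Backdoor paths from Tenure to Industry (paths whose first edge points into Tenure):
  P1: Tenure <- Education -> Industry
  P2: Tenure <- Region -> Industry
Condition 1 (no descendant of Tenure in the set): FAILS — ParentIncome is a descendant of Tenure.
Condition 2 (every backdoor path blocked by {Education, ParentIncome, Region}):
  P1: blocked at fork node Education ∈ conditioning set.
  P2: blocked at fork node Region ∈ conditioning set.
{Education, ParentIncome, Region} does not satisfy the backdoor criterion.

No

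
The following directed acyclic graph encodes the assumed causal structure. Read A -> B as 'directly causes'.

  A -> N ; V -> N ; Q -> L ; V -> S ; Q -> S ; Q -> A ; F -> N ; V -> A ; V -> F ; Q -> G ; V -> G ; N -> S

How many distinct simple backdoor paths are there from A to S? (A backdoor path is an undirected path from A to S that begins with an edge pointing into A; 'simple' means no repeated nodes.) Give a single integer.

8

A backdoor path from A to S is any simple undirected path whose first edge points into A (i.e. leaves A via a parent).
Parents of A: {Q, V}.
Enumerating:
  P1: A <- V -> F -> N -> S
  P2: A <- V -> N -> S
  P3: A <- V -> G <- Q -> S
  P4: A <- V -> S
  P5: A <- Q -> G <- V -> F -> N -> S
  P6: A <- Q -> G <- V -> N -> S
  P7: A <- Q -> G <- V -> S
  P8: A <- Q -> S
That exhausts the simple backdoor paths. Count: 8.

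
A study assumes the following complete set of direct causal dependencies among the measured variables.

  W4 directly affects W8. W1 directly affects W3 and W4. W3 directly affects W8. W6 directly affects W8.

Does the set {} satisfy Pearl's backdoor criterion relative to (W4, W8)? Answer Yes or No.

Backdoor paths from W4 to W8 (paths whose first edge points into W4):
  P1: W4 <- W1 -> W3 -> W8
Condition 1 (no descendant of W4 in the set): holds — descendants of W4 are {W8}; none are in {}.
Condition 2 (every backdoor path blocked by {}):
  P1: open — no interior node is in the conditioning set.
{} does not satisfy the backdoor criterion.

No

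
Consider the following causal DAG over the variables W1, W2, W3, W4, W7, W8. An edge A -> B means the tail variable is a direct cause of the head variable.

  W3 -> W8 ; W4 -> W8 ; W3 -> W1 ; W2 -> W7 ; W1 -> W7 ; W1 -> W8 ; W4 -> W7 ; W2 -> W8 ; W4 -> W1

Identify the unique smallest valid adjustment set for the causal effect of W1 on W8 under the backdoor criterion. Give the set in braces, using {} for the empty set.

Variables eligible for adjustment (non-descendants of W1, excluding W1 and W8): {W2, W3, W4}.
Backdoor paths from W1 to W8:
  P1: W1 <- W3 -> W8
  P2: W1 <- W4 -> W7 <- W2 -> W8
  P3: W1 <- W4 -> W8
The empty set is not sufficient: P1 (W1 <- W3 -> W8) has no collider blocking it and no conditioned non-collider, so it is open.
Try {W3, W4}:
  P1: blocked at fork node W3 ∈ conditioning set.
  P2: blocked at fork node W4 ∈ conditioning set.
  P3: blocked at fork node W4 ∈ conditioning set.
{W3, W4} contains no descendant of W1 and blocks every backdoor path.
Every element of {W3, W4} is needed (dropping W3 leaves P1 open; dropping W4 leaves P3 open), so no proper subset is valid.
Among all size-2 subsets of the eligible variables, only {W3, W4} blocks every backdoor path, so it is the unique smallest valid adjustment set.

{W3, W4}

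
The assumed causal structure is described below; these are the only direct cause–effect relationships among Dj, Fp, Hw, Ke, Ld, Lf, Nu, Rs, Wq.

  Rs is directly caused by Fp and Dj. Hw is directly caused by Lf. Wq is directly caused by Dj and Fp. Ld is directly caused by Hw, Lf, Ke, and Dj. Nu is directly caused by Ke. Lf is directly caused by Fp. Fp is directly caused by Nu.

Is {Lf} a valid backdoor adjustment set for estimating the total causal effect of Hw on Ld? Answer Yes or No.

Backdoor paths from Hw to Ld (paths whose first edge points into Hw):
  P1: Hw <- Lf <- Fp <- Nu <- Ke -> Ld
  P2: Hw <- Lf <- Fp -> Wq <- Dj -> Ld
  P3: Hw <- Lf <- Fp -> Rs <- Dj -> Ld
  P4: Hw <- Lf -> Ld
Condition 1 (no descendant of Hw in the set): holds — descendants of Hw are {Ld}; none are in {Lf}.
Condition 2 (every backdoor path blocked by {Lf}):
  P1: blocked at chain node Lf ∈ conditioning set.
  P2: blocked at chain node Lf ∈ conditioning set.
  P3: blocked at chain node Lf ∈ conditioning set.
  P4: blocked at fork node Lf ∈ conditioning set.
{Lf} satisfies the backdoor criterion.

Yes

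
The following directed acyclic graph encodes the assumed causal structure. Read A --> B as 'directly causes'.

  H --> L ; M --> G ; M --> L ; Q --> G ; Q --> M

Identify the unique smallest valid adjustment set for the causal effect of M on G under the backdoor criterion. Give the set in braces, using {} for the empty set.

Variables eligible for adjustment (non-descendants of M, excluding M and G): {H, Q}.
Backdoor paths from M to G:
  P1: M <- Q -> G
The empty set is not sufficient: P1 (M <- Q -> G) has no collider blocking it and no conditioned non-collider, so it is open.
Try {Q}:
  P1: blocked at fork node Q ∈ conditioning set.
{Q} contains no descendant of M and blocks every backdoor path.
No other singleton works — e.g. {H} leaves P1 open — so {Q} is the unique smallest valid adjustment set.

{Q}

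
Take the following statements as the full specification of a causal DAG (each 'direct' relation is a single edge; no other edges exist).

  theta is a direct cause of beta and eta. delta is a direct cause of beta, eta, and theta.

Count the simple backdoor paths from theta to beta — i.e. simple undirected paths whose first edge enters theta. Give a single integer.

A backdoor path from theta to beta is any simple undirected path whose first edge points into theta (i.e. leaves theta via a parent).
Parents of theta: {delta}.
Enumerating:
  P1: theta <- delta -> beta
That exhausts the simple backdoor paths. Count: 1.

1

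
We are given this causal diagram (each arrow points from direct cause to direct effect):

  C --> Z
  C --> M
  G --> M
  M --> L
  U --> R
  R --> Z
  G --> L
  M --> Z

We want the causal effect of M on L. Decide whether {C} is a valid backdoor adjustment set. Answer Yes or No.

Backdoor paths from M to L (paths whose first edge points into M):
  P1: M <- G -> L
Condition 1 (no descendant of M in the set): holds — descendants of M are {L, Z}; none are in {C}.
Condition 2 (every backdoor path blocked by {C}):
  P1: open — no interior node is in the conditioning set.
{C} does not satisfy the backdoor criterion.

No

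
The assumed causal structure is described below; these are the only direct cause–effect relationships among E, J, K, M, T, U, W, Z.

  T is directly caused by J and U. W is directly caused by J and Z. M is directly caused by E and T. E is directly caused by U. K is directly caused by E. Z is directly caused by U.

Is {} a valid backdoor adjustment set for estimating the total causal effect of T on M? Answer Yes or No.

Backdoor paths from T to M (paths whose first edge points into T):
  P1: T <- U -> E -> M
  P2: T <- J -> W <- Z <- U -> E -> M
Condition 1 (no descendant of T in the set): holds — descendants of T are {M}; none are in {}.
Condition 2 (every backdoor path blocked by {}):
  P1: open — no interior node is in the conditioning set.
  P2: blocked at collider W (neither it nor any descendant is in the conditioning set).
{} does not satisfy the backdoor criterion.

No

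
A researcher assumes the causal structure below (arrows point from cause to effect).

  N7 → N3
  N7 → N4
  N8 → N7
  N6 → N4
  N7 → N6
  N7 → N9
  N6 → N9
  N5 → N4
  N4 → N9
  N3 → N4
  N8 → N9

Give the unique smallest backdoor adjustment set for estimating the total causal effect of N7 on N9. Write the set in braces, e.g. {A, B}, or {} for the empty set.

Variables eligible for adjustment (non-descendants of N7, excluding N7 and N9): {N5, N8}.
Backdoor paths from N7 to N9:
  P1: N7 <- N8 -> N9
The empty set is not sufficient: P1 (N7 <- N8 -> N9) has no collider blocking it and no conditioned non-collider, so it is open.
Try {N8}:
  P1: blocked at fork node N8 ∈ conditioning set.
{N8} contains no descendant of N7 and blocks every backdoor path.
No other singleton works — e.g. {N5} leaves P1 open — so {N8} is the unique smallest valid adjustment set.

{N8}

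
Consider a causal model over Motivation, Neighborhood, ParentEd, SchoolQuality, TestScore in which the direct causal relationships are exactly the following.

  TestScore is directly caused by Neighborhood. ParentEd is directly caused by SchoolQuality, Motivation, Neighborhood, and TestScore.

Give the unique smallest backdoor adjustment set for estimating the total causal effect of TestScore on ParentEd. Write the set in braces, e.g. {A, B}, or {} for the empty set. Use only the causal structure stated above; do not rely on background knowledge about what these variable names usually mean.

Variables eligible for adjustment (non-descendants of TestScore, excluding TestScore and ParentEd): {Motivation, Neighborhood, SchoolQuality}.
Backdoor paths from TestScore to ParentEd:
  P1: TestScore <- Neighborhood -> ParentEd
The empty set is not sufficient: P1 (TestScore <- Neighborhood -> ParentEd) has no collider blocking it and no conditioned non-collider, so it is open.
Try {Neighborhood}:
  P1: blocked at fork node Neighborhood ∈ conditioning set.
{Neighborhood} contains no descendant of TestScore and blocks every backdoor path.
No other singleton works — e.g. {Motivation} leaves P1 open — so {Neighborhood} is the unique smallest valid adjustment set.

{Neighborhood}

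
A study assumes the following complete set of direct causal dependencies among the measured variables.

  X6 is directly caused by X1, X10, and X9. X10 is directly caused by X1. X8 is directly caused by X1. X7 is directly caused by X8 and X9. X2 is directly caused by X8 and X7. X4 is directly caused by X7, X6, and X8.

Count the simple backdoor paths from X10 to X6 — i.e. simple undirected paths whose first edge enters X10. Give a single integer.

7

A backdoor path from X10 to X6 is any simple undirected path whose first edge points into X10 (i.e. leaves X10 via a parent).
Parents of X10: {X1}.
Enumerating:
  P1: X10 <- X1 -> X8 -> X7 <- X9 -> X6
  P2: X10 <- X1 -> X8 -> X7 -> X4 <- X6
  P3: X10 <- X1 -> X8 -> X2 <- X7 <- X9 -> X6
  P4: X10 <- X1 -> X8 -> X2 <- X7 -> X4 <- X6
  P5: X10 <- X1 -> X8 -> X4 <- X7 <- X9 -> X6
  P6: X10 <- X1 -> X8 -> X4 <- X6
  P7: X10 <- X1 -> X6
That exhausts the simple backdoor paths. Count: 7.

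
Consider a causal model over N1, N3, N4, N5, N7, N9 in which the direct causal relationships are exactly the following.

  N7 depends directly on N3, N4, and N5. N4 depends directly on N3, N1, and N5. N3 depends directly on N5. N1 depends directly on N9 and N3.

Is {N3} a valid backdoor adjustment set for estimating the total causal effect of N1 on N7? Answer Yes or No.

Yes

Backdoor paths from N1 to N7 (paths whose first edge points into N1):
  P1: N1 <- N3 <- N5 -> N4 -> N7
  P2: N1 <- N3 <- N5 -> N7
  P3: N1 <- N3 -> N4 <- N5 -> N7
  P4: N1 <- N3 -> N4 -> N7
  P5: N1 <- N3 -> N7
Condition 1 (no descendant of N1 in the set): holds — descendants of N1 are {N4, N7}; none are in {N3}.
Condition 2 (every backdoor path blocked by {N3}):
  P1: blocked at chain node N3 ∈ conditioning set.
  P2: blocked at chain node N3 ∈ conditioning set.
  P3: blocked at fork node N3 ∈ conditioning set.
  P4: blocked at fork node N3 ∈ conditioning set.
  P5: blocked at fork node N3 ∈ conditioning set.
{N3} satisfies the backdoor criterion.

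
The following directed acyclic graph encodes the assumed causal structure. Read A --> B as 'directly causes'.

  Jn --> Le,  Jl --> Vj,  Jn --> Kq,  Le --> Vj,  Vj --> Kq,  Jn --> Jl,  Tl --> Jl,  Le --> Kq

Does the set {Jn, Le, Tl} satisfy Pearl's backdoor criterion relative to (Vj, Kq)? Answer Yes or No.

Backdoor paths from Vj to Kq (paths whose first edge points into Vj):
  P1: Vj <- Jl <- Jn -> Le -> Kq
  P2: Vj <- Jl <- Jn -> Kq
  P3: Vj <- Le <- Jn -> Kq
  P4: Vj <- Le -> Kq
Condition 1 (no descendant of Vj in the set): holds — descendants of Vj are {Kq}; none are in {Jn, Le, Tl}.
Condition 2 (every backdoor path blocked by {Jn, Le, Tl}):
  P1: blocked at fork node Jn ∈ conditioning set.
  P2: blocked at fork node Jn ∈ conditioning set.
  P3: blocked at chain node Le ∈ conditioning set.
  P4: blocked at fork node Le ∈ conditioning set.
{Jn, Le, Tl} satisfies the backdoor criterion.

Yes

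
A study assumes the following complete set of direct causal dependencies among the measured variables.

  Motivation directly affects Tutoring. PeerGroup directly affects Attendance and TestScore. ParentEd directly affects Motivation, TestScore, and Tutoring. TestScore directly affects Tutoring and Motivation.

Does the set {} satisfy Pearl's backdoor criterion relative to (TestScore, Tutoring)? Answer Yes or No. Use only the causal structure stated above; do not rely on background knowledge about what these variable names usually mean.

Backdoor paths from TestScore to Tutoring (paths whose first edge points into TestScore):
  P1: TestScore <- ParentEd -> Motivation -> Tutoring
  P2: TestScore <- ParentEd -> Tutoring
Condition 1 (no descendant of TestScore in the set): holds — descendants of TestScore are {Motivation, Tutoring}; none are in {}.
Condition 2 (every backdoor path blocked by {}):
  P1: open — no interior node is in the conditioning set.
  P2: open — no interior node is in the conditioning set.
{} does not satisfy the backdoor criterion.

No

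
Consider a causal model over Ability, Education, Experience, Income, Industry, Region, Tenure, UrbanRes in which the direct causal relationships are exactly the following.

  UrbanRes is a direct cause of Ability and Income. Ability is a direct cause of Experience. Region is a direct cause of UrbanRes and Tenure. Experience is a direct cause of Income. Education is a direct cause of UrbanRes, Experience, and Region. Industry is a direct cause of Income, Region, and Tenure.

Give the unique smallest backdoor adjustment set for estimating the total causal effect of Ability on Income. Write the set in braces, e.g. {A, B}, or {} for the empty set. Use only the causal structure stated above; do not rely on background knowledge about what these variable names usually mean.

{UrbanRes}

Variables eligible for adjustment (non-descendants of Ability, excluding Ability and Income): {Education, Industry, Region, Tenure, UrbanRes}.
Backdoor paths from Ability to Income:
  P1: Ability <- UrbanRes <- Education -> Region <- Industry -> Income
  P2: Ability <- UrbanRes <- Education -> Region -> Tenure <- Industry -> Income
  P3: Ability <- UrbanRes <- Education -> Experience -> Income
  P4: Ability <- UrbanRes <- Region <- Industry -> Income
  P5: Ability <- UrbanRes <- Region <- Education -> Experience -> Income
  P6: Ability <- UrbanRes <- Region -> Tenure <- Industry -> Income
  P7: Ability <- UrbanRes -> Income
The empty set is not sufficient: P3 (Ability <- UrbanRes <- Education -> Experience -> Income) has no collider blocking it and no conditioned non-collider, so it is open.
Try {UrbanRes}:
  P1: blocked at chain node UrbanRes ∈ conditioning set.
  P2: blocked at chain node UrbanRes ∈ conditioning set.
  P3: blocked at chain node UrbanRes ∈ conditioning set.
  P4: blocked at chain node UrbanRes ∈ conditioning set.
  P5: blocked at chain node UrbanRes ∈ conditioning set.
  P6: blocked at chain node UrbanRes ∈ conditioning set.
  P7: blocked at fork node UrbanRes ∈ conditioning set.
{UrbanRes} contains no descendant of Ability and blocks every backdoor path.
No other singleton works — e.g. {Industry} leaves P3 open — so {UrbanRes} is the unique smallest valid adjustment set.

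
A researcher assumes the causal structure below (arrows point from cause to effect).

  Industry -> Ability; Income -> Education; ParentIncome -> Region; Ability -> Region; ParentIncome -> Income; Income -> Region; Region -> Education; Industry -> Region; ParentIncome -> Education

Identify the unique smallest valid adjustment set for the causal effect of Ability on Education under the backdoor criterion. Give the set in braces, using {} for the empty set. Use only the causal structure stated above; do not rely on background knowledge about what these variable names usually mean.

{Industry}

Variables eligible for adjustment (non-descendants of Ability, excluding Ability and Education): {Income, Industry, ParentIncome}.
Backdoor paths from Ability to Education:
  P1: Ability <- Industry -> Region <- ParentIncome -> Income -> Education
  P2: Ability <- Industry -> Region <- ParentIncome -> Education
  P3: Ability <- Industry -> Region <- Income <- ParentIncome -> Education
  P4: Ability <- Industry -> Region <- Income -> Education
  P5: Ability <- Industry -> Region -> Education
The empty set is not sufficient: P5 (Ability <- Industry -> Region -> Education) has no collider blocking it and no conditioned non-collider, so it is open.
Try {Industry}:
  P1: blocked at fork node Industry ∈ conditioning set.
  P2: blocked at fork node Industry ∈ conditioning set.
  P3: blocked at fork node Industry ∈ conditioning set.
  P4: blocked at fork node Industry ∈ conditioning set.
  P5: blocked at fork node Industry ∈ conditioning set.
{Industry} contains no descendant of Ability and blocks every backdoor path.
No other singleton works — e.g. {ParentIncome} leaves P5 open — so {Industry} is the unique smallest valid adjustment set.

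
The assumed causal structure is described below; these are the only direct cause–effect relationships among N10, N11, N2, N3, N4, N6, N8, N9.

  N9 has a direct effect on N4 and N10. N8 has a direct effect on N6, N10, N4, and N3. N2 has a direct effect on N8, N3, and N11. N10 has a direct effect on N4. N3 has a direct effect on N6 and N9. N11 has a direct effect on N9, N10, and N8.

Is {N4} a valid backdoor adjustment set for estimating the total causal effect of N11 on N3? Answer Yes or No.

No

Backdoor paths from N11 to N3 (paths whose first edge points into N11):
  P1: N11 <- N2 -> N8 -> N3
  P2: N11 <- N2 -> N8 -> N10 <- N9 <- N3
  P3: N11 <- N2 -> N8 -> N10 -> N4 <- N9 <- N3
  P4: N11 <- N2 -> N8 -> N4 <- N9 <- N3
  P5: N11 <- N2 -> N8 -> N4 <- N10 <- N9 <- N3
  P6: N11 <- N2 -> N8 -> N6 <- N3
  P7: N11 <- N2 -> N3
Condition 1 (no descendant of N11 in the set): FAILS — N4 is a descendant of N11.
Condition 2 (every backdoor path blocked by {N4}):
  P1: open — no interior node is in the conditioning set.
  P2: open — collider(s) N10 are conditioned on (or have a conditioned descendant) and no non-collider on the path is in the set.
  P3: open — collider(s) N4 are conditioned on (or have a conditioned descendant) and no non-collider on the path is in the set.
  P4: open — collider(s) N4 are conditioned on (or have a conditioned descendant) and no non-collider on the path is in the set.
  P5: open — collider(s) N4 are conditioned on (or have a conditioned descendant) and no non-collider on the path is in the set.
  P6: blocked at collider N6 (neither it nor any descendant is in the conditioning set).
  P7: open — no interior node is in the conditioning set.
{N4} does not satisfy the backdoor criterion.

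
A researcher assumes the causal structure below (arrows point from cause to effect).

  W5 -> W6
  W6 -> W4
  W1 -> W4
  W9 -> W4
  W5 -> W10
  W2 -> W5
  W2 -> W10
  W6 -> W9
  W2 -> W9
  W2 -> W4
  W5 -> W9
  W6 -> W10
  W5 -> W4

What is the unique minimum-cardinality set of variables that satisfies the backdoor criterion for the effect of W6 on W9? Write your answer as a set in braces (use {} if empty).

{W5}

Variables eligible for adjustment (non-descendants of W6, excluding W6 and W9): {W1, W2, W5}.
Backdoor paths from W6 to W9:
  P1: W6 <- W5 <- W2 -> W9
  P2: W6 <- W5 <- W2 -> W4 <- W9
  P3: W6 <- W5 -> W10 <- W2 -> W9
  P4: W6 <- W5 -> W10 <- W2 -> W4 <- W9
  P5: W6 <- W5 -> W9
  P6: W6 <- W5 -> W4 <- W2 -> W9
  P7: W6 <- W5 -> W4 <- W9
The empty set is not sufficient: P1 (W6 <- W5 <- W2 -> W9) has no collider blocking it and no conditioned non-collider, so it is open.
Try {W5}:
  P1: blocked at chain node W5 ∈ conditioning set.
  P2: blocked at chain node W5 ∈ conditioning set.
  P3: blocked at fork node W5 ∈ conditioning set.
  P4: blocked at fork node W5 ∈ conditioning set.
  P5: blocked at fork node W5 ∈ conditioning set.
  P6: blocked at fork node W5 ∈ conditioning set.
  P7: blocked at fork node W5 ∈ conditioning set.
{W5} contains no descendant of W6 and blocks every backdoor path.
No other singleton works — e.g. {W2} leaves P5 open — so {W5} is the unique smallest valid adjustment set.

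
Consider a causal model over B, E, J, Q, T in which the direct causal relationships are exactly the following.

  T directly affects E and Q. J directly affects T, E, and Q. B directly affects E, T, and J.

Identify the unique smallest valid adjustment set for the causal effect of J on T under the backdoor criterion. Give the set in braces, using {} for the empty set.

Variables eligible for adjustment (non-descendants of J, excluding J and T): {B}.
Backdoor paths from J to T:
  P1: J <- B -> T
  P2: J <- B -> E <- T
The empty set is not sufficient: P1 (J <- B -> T) has no collider blocking it and no conditioned non-collider, so it is open.
Try {B}:
  P1: blocked at fork node B ∈ conditioning set.
  P2: blocked at fork node B ∈ conditioning set.
{B} contains no descendant of J and blocks every backdoor path.
{B} is the unique smallest valid adjustment set.

{B}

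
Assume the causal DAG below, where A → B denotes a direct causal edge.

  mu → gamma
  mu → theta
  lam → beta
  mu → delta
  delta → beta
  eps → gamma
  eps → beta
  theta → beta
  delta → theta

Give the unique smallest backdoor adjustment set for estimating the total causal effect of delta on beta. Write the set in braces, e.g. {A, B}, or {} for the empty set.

{mu}

Variables eligible for adjustment (non-descendants of delta, excluding delta and beta): {eps, gamma, lam, mu}.
Backdoor paths from delta to beta:
  P1: delta <- mu -> theta -> beta
  P2: delta <- mu -> gamma <- eps -> beta
The empty set is not sufficient: P1 (delta <- mu -> theta -> beta) has no collider blocking it and no conditioned non-collider, so it is open.
Try {mu}:
  P1: blocked at fork node mu ∈ conditioning set.
  P2: blocked at fork node mu ∈ conditioning set.
{mu} contains no descendant of delta and blocks every backdoor path.
No other singleton works — e.g. {eps} leaves P1 open — so {mu} is the unique smallest valid adjustment set.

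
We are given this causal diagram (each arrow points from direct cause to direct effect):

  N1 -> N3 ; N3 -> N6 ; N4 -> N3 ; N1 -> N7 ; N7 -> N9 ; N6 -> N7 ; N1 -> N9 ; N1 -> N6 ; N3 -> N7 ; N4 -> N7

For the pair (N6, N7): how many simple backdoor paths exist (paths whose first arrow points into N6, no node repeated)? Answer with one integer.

A backdoor path from N6 to N7 is any simple undirected path whose first edge points into N6 (i.e. leaves N6 via a parent).
Parents of N6: {N1, N3}.
Enumerating:
  P1: N6 <- N1 -> N3 <- N4 -> N7
  P2: N6 <- N1 -> N3 -> N7
  P3: N6 <- N1 -> N7
  P4: N6 <- N1 -> N9 <- N7
  P5: N6 <- N3 <- N4 -> N7
  P6: N6 <- N3 <- N1 -> N7
  P7: N6 <- N3 <- N1 -> N9 <- N7
  P8: N6 <- N3 -> N7
That exhausts the simple backdoor paths. Count: 8.

8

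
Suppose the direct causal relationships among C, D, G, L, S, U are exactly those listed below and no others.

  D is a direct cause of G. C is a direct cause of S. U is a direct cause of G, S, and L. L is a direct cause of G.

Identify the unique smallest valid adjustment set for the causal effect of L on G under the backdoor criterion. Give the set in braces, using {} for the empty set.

Variables eligible for adjustment (non-descendants of L, excluding L and G): {C, D, S, U}.
Backdoor paths from L to G:
  P1: L <- U -> G
The empty set is not sufficient: P1 (L <- U -> G) has no collider blocking it and no conditioned non-collider, so it is open.
Try {U}:
  P1: blocked at fork node U ∈ conditioning set.
{U} contains no descendant of L and blocks every backdoor path.
No other singleton works — e.g. {C} leaves P1 open — so {U} is the unique smallest valid adjustment set.

{U}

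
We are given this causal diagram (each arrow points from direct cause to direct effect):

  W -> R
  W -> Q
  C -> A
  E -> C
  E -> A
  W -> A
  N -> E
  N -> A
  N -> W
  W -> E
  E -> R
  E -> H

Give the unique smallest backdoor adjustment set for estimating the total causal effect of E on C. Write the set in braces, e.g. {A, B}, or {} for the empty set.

{}

Variables eligible for adjustment (non-descendants of E, excluding E and C): {N, Q, W}.
Backdoor paths from E to C:
  P1: E <- N -> W -> A <- C
  P2: E <- N -> A <- C
  P3: E <- W <- N -> A <- C
  P4: E <- W -> A <- C
Each backdoor path contains an unconditioned collider, so every path is already blocked with the empty conditioning set:
  P1: blocked at collider A (neither it nor any descendant is in the conditioning set).
  P2: blocked at collider A (neither it nor any descendant is in the conditioning set).
  P3: blocked at collider A (neither it nor any descendant is in the conditioning set).
  P4: blocked at collider A (neither it nor any descendant is in the conditioning set).
The empty set is therefore the unique smallest valid set.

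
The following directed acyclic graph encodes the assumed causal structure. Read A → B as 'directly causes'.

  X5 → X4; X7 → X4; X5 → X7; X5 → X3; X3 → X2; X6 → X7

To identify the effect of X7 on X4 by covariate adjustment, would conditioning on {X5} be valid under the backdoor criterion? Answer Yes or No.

Yes

Backdoor paths from X7 to X4 (paths whose first edge points into X7):
  P1: X7 <- X5 -> X4
Condition 1 (no descendant of X7 in the set): holds — descendants of X7 are {X4}; none are in {X5}.
Condition 2 (every backdoor path blocked by {X5}):
  P1: blocked at fork node X5 ∈ conditioning set.
{X5} satisfies the backdoor criterion.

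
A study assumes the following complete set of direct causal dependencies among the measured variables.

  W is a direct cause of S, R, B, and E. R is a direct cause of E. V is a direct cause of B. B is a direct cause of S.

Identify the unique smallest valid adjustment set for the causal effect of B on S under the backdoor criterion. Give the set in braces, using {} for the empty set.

Variables eligible for adjustment (non-descendants of B, excluding B and S): {E, R, V, W}.
Backdoor paths from B to S:
  P1: B <- W -> S
The empty set is not sufficient: P1 (B <- W -> S) has no collider blocking it and no conditioned non-collider, so it is open.
Try {W}:
  P1: blocked at fork node W ∈ conditioning set.
{W} contains no descendant of B and blocks every backdoor path.
No other singleton works — e.g. {V} leaves P1 open — so {W} is the unique smallest valid adjustment set.

{W}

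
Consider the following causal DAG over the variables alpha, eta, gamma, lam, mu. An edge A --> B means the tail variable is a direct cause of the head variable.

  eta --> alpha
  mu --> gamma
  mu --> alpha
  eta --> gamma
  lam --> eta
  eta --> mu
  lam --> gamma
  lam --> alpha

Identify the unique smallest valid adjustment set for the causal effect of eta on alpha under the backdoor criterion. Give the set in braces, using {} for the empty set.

Variables eligible for adjustment (non-descendants of eta, excluding eta and alpha): {lam}.
Backdoor paths from eta to alpha:
  P1: eta <- lam -> gamma <- mu -> alpha
  P2: eta <- lam -> alpha
The empty set is not sufficient: P2 (eta <- lam -> alpha) has no collider blocking it and no conditioned non-collider, so it is open.
Try {lam}:
  P1: blocked at fork node lam ∈ conditioning set.
  P2: blocked at fork node lam ∈ conditioning set.
{lam} contains no descendant of eta and blocks every backdoor path.
{lam} is the unique smallest valid adjustment set.

{lam}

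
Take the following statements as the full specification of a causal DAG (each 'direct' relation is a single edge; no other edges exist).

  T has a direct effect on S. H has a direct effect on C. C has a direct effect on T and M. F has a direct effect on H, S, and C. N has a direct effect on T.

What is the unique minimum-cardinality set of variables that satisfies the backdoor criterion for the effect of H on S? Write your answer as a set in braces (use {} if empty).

Variables eligible for adjustment (non-descendants of H, excluding H and S): {F, N}.
Backdoor paths from H to S:
  P1: H <- F -> C -> T -> S
  P2: H <- F -> S
The empty set is not sufficient: P1 (H <- F -> C -> T -> S) has no collider blocking it and no conditioned non-collider, so it is open.
Try {F}:
  P1: blocked at fork node F ∈ conditioning set.
  P2: blocked at fork node F ∈ conditioning set.
{F} contains no descendant of H and blocks every backdoor path.
No other singleton works — e.g. {N} leaves P1 open — so {F} is the unique smallest valid adjustment set.

{F}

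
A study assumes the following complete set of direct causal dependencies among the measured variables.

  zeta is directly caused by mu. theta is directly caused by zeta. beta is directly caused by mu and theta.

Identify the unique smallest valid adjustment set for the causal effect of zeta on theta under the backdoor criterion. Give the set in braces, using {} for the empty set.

Variables eligible for adjustment (non-descendants of zeta, excluding zeta and theta): {mu}.
Backdoor paths from zeta to theta:
  P1: zeta <- mu -> beta <- theta
Each backdoor path contains an unconditioned collider, so every path is already blocked with the empty conditioning set:
  P1: blocked at collider beta (neither it nor any descendant is in the conditioning set).
The empty set is therefore the unique smallest valid set.

{}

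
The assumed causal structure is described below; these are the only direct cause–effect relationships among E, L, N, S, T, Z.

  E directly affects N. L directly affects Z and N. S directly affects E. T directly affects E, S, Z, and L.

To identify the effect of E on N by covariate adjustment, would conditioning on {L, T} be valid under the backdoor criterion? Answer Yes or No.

Yes

Backdoor paths from E to N (paths whose first edge points into E):
  P1: E <- T -> L -> N
  P2: E <- T -> Z <- L -> N
  P3: E <- S <- T -> L -> N
  P4: E <- S <- T -> Z <- L -> N
Condition 1 (no descendant of E in the set): holds — descendants of E are {N}; none are in {L, T}.
Condition 2 (every backdoor path blocked by {L, T}):
  P1: blocked at fork node T ∈ conditioning set.
  P2: blocked at fork node T ∈ conditioning set.
  P3: blocked at fork node T ∈ conditioning set.
  P4: blocked at fork node T ∈ conditioning set.
{L, T} satisfies the backdoor criterion.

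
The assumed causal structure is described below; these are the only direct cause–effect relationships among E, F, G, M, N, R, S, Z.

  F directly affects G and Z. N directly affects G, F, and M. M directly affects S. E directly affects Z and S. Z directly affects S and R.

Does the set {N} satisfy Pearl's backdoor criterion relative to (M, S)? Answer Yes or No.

Yes

Backdoor paths from M to S (paths whose first edge points into M):
  P1: M <- N -> F -> Z <- E -> S
  P2: M <- N -> F -> Z -> S
  P3: M <- N -> G <- F -> Z <- E -> S
  P4: M <- N -> G <- F -> Z -> S
Condition 1 (no descendant of M in the set): holds — descendants of M are {S}; none are in {N}.
Condition 2 (every backdoor path blocked by {N}):
  P1: blocked at fork node N ∈ conditioning set.
  P2: blocked at fork node N ∈ conditioning set.
  P3: blocked at fork node N ∈ conditioning set.
  P4: blocked at fork node N ∈ conditioning set.
{N} satisfies the backdoor criterion.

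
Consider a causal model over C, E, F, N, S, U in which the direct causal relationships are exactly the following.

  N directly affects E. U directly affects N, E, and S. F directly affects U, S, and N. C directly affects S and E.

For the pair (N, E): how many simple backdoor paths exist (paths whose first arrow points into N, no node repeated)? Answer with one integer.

7

A backdoor path from N to E is any simple undirected path whose first edge points into N (i.e. leaves N via a parent).
Parents of N: {F, U}.
Enumerating:
  P1: N <- F -> U -> E
  P2: N <- F -> U -> S <- C -> E
  P3: N <- F -> S <- U -> E
  P4: N <- F -> S <- C -> E
  P5: N <- U <- F -> S <- C -> E
  P6: N <- U -> E
  P7: N <- U -> S <- C -> E
That exhausts the simple backdoor paths. Count: 7.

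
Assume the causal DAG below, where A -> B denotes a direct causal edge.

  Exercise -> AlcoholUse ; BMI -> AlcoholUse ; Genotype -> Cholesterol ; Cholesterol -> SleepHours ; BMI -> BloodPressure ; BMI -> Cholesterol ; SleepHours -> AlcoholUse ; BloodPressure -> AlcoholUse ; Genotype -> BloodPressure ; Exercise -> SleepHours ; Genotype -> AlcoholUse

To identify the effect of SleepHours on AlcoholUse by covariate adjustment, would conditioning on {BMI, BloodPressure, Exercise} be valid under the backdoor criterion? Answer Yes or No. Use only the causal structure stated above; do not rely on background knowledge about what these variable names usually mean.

Backdoor paths from SleepHours to AlcoholUse (paths whose first edge points into SleepHours):
  P1: SleepHours <- Exercise -> AlcoholUse
  P2: SleepHours <- Cholesterol <- Genotype -> BloodPressure <- BMI -> AlcoholUse
  P3: SleepHours <- Cholesterol <- Genotype -> BloodPressure -> AlcoholUse
  P4: SleepHours <- Cholesterol <- Genotype -> AlcoholUse
  P5: SleepHours <- Cholesterol <- BMI -> BloodPressure <- Genotype -> AlcoholUse
  P6: SleepHours <- Cholesterol <- BMI -> BloodPressure -> AlcoholUse
  P7: SleepHours <- Cholesterol <- BMI -> AlcoholUse
Condition 1 (no descendant of SleepHours in the set): holds — descendants of SleepHours are {AlcoholUse}; none are in {BMI, BloodPressure, Exercise}.
Condition 2 (every backdoor path blocked by {BMI, BloodPressure, Exercise}):
  P1: blocked at fork node Exercise ∈ conditioning set.
  P2: blocked at fork node BMI ∈ conditioning set.
  P3: blocked at chain node BloodPressure ∈ conditioning set.
  P4: open — no interior node is in the conditioning set.
  P5: blocked at fork node BMI ∈ conditioning set.
  P6: blocked at fork node BMI ∈ conditioning set.
  P7: blocked at fork node BMI ∈ conditioning set.
{BMI, BloodPressure, Exercise} does not satisfy the backdoor criterion.

No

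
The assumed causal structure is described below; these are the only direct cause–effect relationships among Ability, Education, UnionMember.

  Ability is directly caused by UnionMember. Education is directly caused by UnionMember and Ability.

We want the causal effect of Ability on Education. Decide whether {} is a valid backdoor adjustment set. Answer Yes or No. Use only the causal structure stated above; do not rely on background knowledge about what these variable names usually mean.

No

Backdoor paths from Ability to Education (paths whose first edge points into Ability):
  P1: Ability <- UnionMember -> Education
Condition 1 (no descendant of Ability in the set): holds — descendants of Ability are {Education}; none are in {}.
Condition 2 (every backdoor path blocked by {}):
  P1: open — no interior node is in the conditioning set.
{} does not satisfy the backdoor criterion.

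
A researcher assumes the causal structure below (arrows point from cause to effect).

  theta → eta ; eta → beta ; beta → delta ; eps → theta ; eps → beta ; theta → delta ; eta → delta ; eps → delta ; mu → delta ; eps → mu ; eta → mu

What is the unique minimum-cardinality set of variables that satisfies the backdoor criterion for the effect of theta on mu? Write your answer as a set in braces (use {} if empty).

{eps}

Variables eligible for adjustment (non-descendants of theta, excluding theta and mu): {eps}.
Backdoor paths from theta to mu:
  P1: theta <- eps -> beta <- eta -> mu
  P2: theta <- eps -> beta <- eta -> delta <- mu
  P3: theta <- eps -> beta -> delta <- eta -> mu
  P4: theta <- eps -> beta -> delta <- mu
  P5: theta <- eps -> mu
  P6: theta <- eps -> delta <- eta -> mu
  P7: theta <- eps -> delta <- beta <- eta -> mu
  P8: theta <- eps -> delta <- mu
The empty set is not sufficient: P5 (theta <- eps -> mu) has no collider blocking it and no conditioned non-collider, so it is open.
Try {eps}:
  P1: blocked at fork node eps ∈ conditioning set.
  P2: blocked at fork node eps ∈ conditioning set.
  P3: blocked at fork node eps ∈ conditioning set.
  P4: blocked at fork node eps ∈ conditioning set.
  P5: blocked at fork node eps ∈ conditioning set.
  P6: blocked at fork node eps ∈ conditioning set.
  P7: blocked at fork node eps ∈ conditioning set.
  P8: blocked at fork node eps ∈ conditioning set.
{eps} contains no descendant of theta and blocks every backdoor path.
{eps} is the unique smallest valid adjustment set.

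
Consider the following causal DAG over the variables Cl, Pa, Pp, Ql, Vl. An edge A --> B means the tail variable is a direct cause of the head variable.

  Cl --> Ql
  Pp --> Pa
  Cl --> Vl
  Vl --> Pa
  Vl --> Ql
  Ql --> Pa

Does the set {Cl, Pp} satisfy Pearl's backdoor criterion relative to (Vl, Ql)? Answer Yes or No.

Backdoor paths from Vl to Ql (paths whose first edge points into Vl):
  P1: Vl <- Cl -> Ql
Condition 1 (no descendant of Vl in the set): holds — descendants of Vl are {Pa, Ql}; none are in {Cl, Pp}.
Condition 2 (every backdoor path blocked by {Cl, Pp}):
  P1: blocked at fork node Cl ∈ conditioning set.
{Cl, Pp} satisfies the backdoor criterion.

Yes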